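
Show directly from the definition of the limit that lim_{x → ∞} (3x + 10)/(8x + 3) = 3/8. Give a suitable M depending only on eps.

Let eps > 0. We seek M > 0 such that x > M implies |(3x + 10)/(8x + 3) − (3/8)| < eps.
(3x + 10)/(8x + 3) − (3/8) = (8(3x + 10) − 3(8x + 3)) / (8(8x + 3)) = 71/(8(8x + 3)).
For x > 0 we have 8x + 3 > 8x, so |(3x + 10)/(8x + 3) − (3/8)| = 71/(8(8x + 3)) < 71/(8·8x) = (71/64)/x.
Thus |(3x + 10)/(8x + 3) − (3/8)| < eps whenever x > (71/64)/eps.
Take M = (71/64)/eps. If x > M then |(3x + 10)/(8x + 3) − (3/8)| < (71/64)/x < eps.

M = (71/64)/eps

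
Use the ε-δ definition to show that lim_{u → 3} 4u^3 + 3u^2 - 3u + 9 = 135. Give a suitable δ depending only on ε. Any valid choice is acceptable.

δ = min(1, ε/166)

Fix ε > 0. We want δ > 0 such that 0 < |u − 3| < δ implies |(4u^3 + 3u^2 - 3u + 9) − 135| < ε.
(4u^3 + 3u^2 - 3u + 9) − 135 = 4u^3 + 3u^2 - 3u - 126 = (u − 3)(4u^2 + 15u + 42).
So |(4u^3 + 3u^2 - 3u + 9) − 135| = |u − 3|·|4u^2 + 15u + 42|.
Assume first that |u − 3| < 1, so |u| < 4. Then |4u^2 + 15u + 42| ≤ 4·4^2 + 15·4 + 42 = 166.
Hence |(4u^3 + 3u^2 - 3u + 9) − 135| ≤ 166|u − 3| < ε provided |u − 3| < ε/166.
Take δ = min(1, ε/166). Then 0 < |u − 3| < δ gives both |u − 3| < 1 and |u − 3| < ε/166, so |(4u^3 + 3u^2 - 3u + 9) − 135| < ε.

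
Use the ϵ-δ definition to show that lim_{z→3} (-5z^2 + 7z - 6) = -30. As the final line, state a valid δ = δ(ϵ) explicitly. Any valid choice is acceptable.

Let ϵ > 0. We want δ > 0 such that 0 < |z − 3| < δ implies |(-5z^2 + 7z - 6) + 30| < ϵ.
(-5z^2 + 7z - 6) + 30 = -5z^2 + 7z + 24 = (z − 3)(-5z - 8).
So |(-5z^2 + 7z - 6) + 30| = |z − 3|·|-5z - 8|.
Require δ ≤ 2. Then |z − 3| < 2 gives |z| < 5, and by the triangle inequality |-5z - 8| ≤ 5·5 + 8 = 33.
Hence |(-5z^2 + 7z - 6) + 30| ≤ 33|z − 3| < ϵ provided |z − 3| < ϵ/33.
Take δ = min(2, ϵ/33). Then 0 < |z − 3| < δ gives both |z − 3| < 2 and |z − 3| < ϵ/33, so |(-5z^2 + 7z - 6) + 30| < ϵ.

δ = min(2, ϵ/33)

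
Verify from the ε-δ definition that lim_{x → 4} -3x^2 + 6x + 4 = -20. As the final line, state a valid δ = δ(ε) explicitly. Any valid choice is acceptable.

Let ε > 0 be given. We want δ > 0 such that 0 < |x − 4| < δ implies |(-3x^2 + 6x + 4) + 20| < ε.
(-3x^2 + 6x + 4) + 20 = -3x^2 + 6x + 24 = (x − 4)(-3x - 6).
So |(-3x^2 + 6x + 4) + 20| = |x − 4|·|-3x - 6|.
Assume first that |x − 4| < 1, so |x| < 5. Then |-3x - 6| ≤ 3·5 + 6 = 21.
Hence |(-3x^2 + 6x + 4) + 20| ≤ 21|x − 4| < ε provided |x − 4| < ε/21.
Take δ = min(1, ε/21). Then 0 < |x − 4| < δ gives both |x − 4| < 1 and |x − 4| < ε/21, so |(-3x^2 + 6x + 4) + 20| < ε.

δ = min(1, ε/21)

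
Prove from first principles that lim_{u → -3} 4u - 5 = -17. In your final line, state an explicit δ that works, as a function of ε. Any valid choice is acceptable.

δ = ε/4

Let ε > 0. We need δ > 0 so that 0 < |u + 3| < δ implies |(4u - 5) + 17| < ε.
Since (4u - 5) + 17 = 4(u + 3), we have |(4u - 5) + 17| = 4|u + 3|.
Thus it suffices that |u + 3| < ε/4.
Choosing δ = ε/4 gives |(4u - 5) + 17| = 4|u + 3| < ε whenever |u + 3| < δ.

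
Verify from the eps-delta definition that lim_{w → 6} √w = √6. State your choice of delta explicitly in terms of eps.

delta = min(6, √6·eps)

Fix eps > 0. We want delta > 0 such that 0 < |w − 6| < delta implies |√w − √6| < eps.
Rationalise: √w − √6 = (w − 6)/(√w + √6), so |√w − √6| = |w − 6|/(√w + √6).
Restrict delta ≤ 6 so that |w − 6| < 6 forces w > 0, and then √w + √6 > √6.
Hence |√w − √6| < |w − 6|/√6, which is < eps once |w − 6| < √6·eps.
Take delta = min(6, √6·eps). If 0 < |w − 6| < delta then w > 0 and |√w − √6| < |w − 6|/√6 < eps.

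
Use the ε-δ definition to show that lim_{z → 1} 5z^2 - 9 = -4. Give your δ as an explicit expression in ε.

Fix ε > 0. We want δ > 0 such that 0 < |z − 1| < δ implies |(5z^2 - 9) + 4| < ε.
(5z^2 - 9) + 4 = 5z^2 - 5 = (z − 1)(5z + 5).
So |(5z^2 - 9) + 4| = |z − 1|·|5z + 5|.
Require δ ≤ 1. Then |z − 1| < 1 gives |z| < 2, and by the triangle inequality |5z + 5| ≤ 5·2 + 5 = 15.
Hence |(5z^2 - 9) + 4| ≤ 15|z − 1| < ε provided |z − 1| < ε/15.
Choosing δ = min(1, ε/15) ensures both conditions, hence |(5z^2 - 9) + 4| < ε.

δ = min(1, ε/15)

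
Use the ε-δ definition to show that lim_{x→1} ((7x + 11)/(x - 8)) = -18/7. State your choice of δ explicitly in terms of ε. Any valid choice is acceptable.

δ = min(7/2, (49/134)ε)

Let ε > 0. We want δ > 0 with 0 < |x − 1| < δ ⇒ |(7x + 11)/(x - 8) + 18/7| < ε.
Combining over a common denominator, (7x + 11)/(x - 8) + 18/7 = [(7x + 11)·(-7) − 18·(x - 8)] / [(-7)·(x - 8)] = -67(x − 1) / ((-7)(x - 8)).
So |(7x + 11)/(x - 8) + 18/7| = 67|x − 1| / (7·|x − 8|).
Restrict δ ≤ 7/2. Then |x − 1| < 7/2 gives |x − 8| = |(x − 1) + (-7)| ≥ 7 − 7/2 = 7/2.
Hence |(7x + 11)/(x - 8) + 18/7| < 67|x − 1|/(7·(7/2)) = (134/49)|x − 1|, which is < ε once |x − 1| < (49/134)ε.
Take δ = min(7/2, (49/134)ε). Then 0 < |x − 1| < δ forces both bounds, so |(7x + 11)/(x - 8) + 18/7| < ε.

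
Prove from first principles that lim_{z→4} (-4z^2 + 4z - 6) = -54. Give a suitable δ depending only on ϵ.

Fix ϵ > 0. We want δ > 0 such that 0 < |z − 4| < δ implies |(-4z^2 + 4z - 6) + 54| < ϵ.
(-4z^2 + 4z - 6) + 54 = -4z^2 + 4z + 48 = (z − 4)(-4z - 12).
So |(-4z^2 + 4z - 6) + 54| = |z − 4|·|-4z - 12|.
Assume first that |z − 4| < 1, so |z| < 5. Then |-4z - 12| ≤ 4·5 + 12 = 32.
Hence |(-4z^2 + 4z - 6) + 54| ≤ 32|z − 4| < ϵ provided |z − 4| < ϵ/32.
Take δ = min(1, ϵ/32). Then 0 < |z − 4| < δ gives both |z − 4| < 1 and |z − 4| < ϵ/32, so |(-4z^2 + 4z - 6) + 54| < ϵ.

δ = min(1, ϵ/32)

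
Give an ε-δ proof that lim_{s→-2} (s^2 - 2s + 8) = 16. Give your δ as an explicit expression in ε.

δ = min(1, ε/7)

Let ε > 0 be given. We want δ > 0 such that 0 < |s + 2| < δ implies |(s^2 - 2s + 8) − 16| < ε.
(s^2 - 2s + 8) − 16 = s^2 - 2s - 8 = (s + 2)(s - 4).
So |(s^2 - 2s + 8) − 16| = |s + 2|·|s - 4|.
Assume first that |s + 2| < 1, so |s| < 3. Then |s - 4| ≤ 3 + 4 = 7.
Hence |(s^2 - 2s + 8) − 16| ≤ 7|s + 2| < ε provided |s + 2| < ε/7.
Take δ = min(1, ε/7). Then 0 < |s + 2| < δ gives both |s + 2| < 1 and |s + 2| < ε/7, so |(s^2 - 2s + 8) − 16| < ε.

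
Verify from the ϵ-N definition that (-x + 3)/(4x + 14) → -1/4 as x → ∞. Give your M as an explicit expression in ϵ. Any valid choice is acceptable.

Let ϵ > 0 be given. We seek M > 0 such that x > M implies |(-x + 3)/(4x + 14) + 1/4| < ϵ.
(-x + 3)/(4x + 14) + 1/4 = (4(-x + 3) − (-1)(4x + 14)) / (4(4x + 14)) = 26/(4(4x + 14)).
For x > 0 we have 4x + 14 > 4x, so |(-x + 3)/(4x + 14) + 1/4| = 26/(4(4x + 14)) < 26/(4·4x) = (13/8)/x.
Thus |(-x + 3)/(4x + 14) + 1/4| < ϵ whenever x > (13/8)/ϵ.
Take M = (13/8)/ϵ. If x > M then |(-x + 3)/(4x + 14) + 1/4| < (13/8)/x < ϵ.

M = (13/8)/ϵ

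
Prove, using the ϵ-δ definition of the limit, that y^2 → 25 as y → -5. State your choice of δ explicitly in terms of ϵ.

δ = min(1, ϵ/11)

Let ϵ > 0. We seek δ > 0 with 0 < |y + 5| < δ ⇒ |y^2 − 25| < ϵ.
Factor: y^2 − 25 = (y + 5)(y - 5), so |y^2 − 25| = |y + 5|·|y - 5|.
Impose δ ≤ 1 so that |y| < 6; then |y - 5| ≤ 11.
Hence |y^2 − 25| ≤ 11|y + 5|, which is < ϵ once |y + 5| < ϵ/11.
Take δ = min(1, ϵ/11). If 0 < |y + 5| < δ then both bounds hold and |y^2 − 25| ≤ 11|y + 5| < 11·(ϵ/11) = ϵ.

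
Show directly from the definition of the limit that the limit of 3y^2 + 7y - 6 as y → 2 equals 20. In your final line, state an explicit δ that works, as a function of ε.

Let ε > 0. We want δ > 0 such that 0 < |y − 2| < δ implies |(3y^2 + 7y - 6) − 20| < ε.
(3y^2 + 7y - 6) − 20 = 3y^2 + 7y - 26 = (y − 2)(3y + 13).
So |(3y^2 + 7y - 6) − 20| = |y − 2|·|3y + 13|.
Assume first that |y − 2| < 2, so |y| < 4. Then |3y + 13| ≤ 3·4 + 13 = 25.
Hence |(3y^2 + 7y - 6) − 20| ≤ 25|y − 2| < ε provided |y − 2| < ε/25.
Take δ = min(2, ε/25). Then 0 < |y − 2| < δ gives both |y − 2| < 2 and |y − 2| < ε/25, so |(3y^2 + 7y - 6) − 20| < ε.

δ = min(2, ε/25)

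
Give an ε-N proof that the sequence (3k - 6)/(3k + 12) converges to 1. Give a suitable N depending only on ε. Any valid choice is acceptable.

N = 6/ε

Let ε > 0. For k ≥ 1, |(3k - 6)/(3k + 12) − 1| = |-54|/(3(3k + 12)) = 54/(3(3k + 12)).
Since 3k + 12 ≥ 3k for k ≥ 1, this is ≤ 54/(3·3k) = 6/k.
So |(3k - 6)/(3k + 12) − 1| < ε whenever k > 6/ε.
Take N = 6/ε. If k > N then |(3k - 6)/(3k + 12) − 1| ≤ 6/k < ε.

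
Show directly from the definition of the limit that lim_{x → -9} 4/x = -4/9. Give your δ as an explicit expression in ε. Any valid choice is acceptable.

δ = min(9/2, (81/8)ε)

Let ε > 0 be given. We seek δ > 0 such that 0 < |x + 9| < δ implies |4/x + 4/9| < ε.
|4/x + 4/9| = 4·|-9 − x|/(9·|x|) = 4|x + 9|/(9|x|).
Restrict δ ≤ 9/2. Then |x + 9| < 9/2 gives |x| > 9/2, so 9|x| > 81/2.
Then |4/x + 4/9| < 4|x + 9|/(81/2), which is < ε when |x + 9| < (81/8)ε.
Take δ = min(9/2, (81/8)ε). Then 0 < |x + 9| < δ gives both |x + 9| < 9/2 and |x + 9| < (81/8)ε, so |4/x + 4/9| < ε.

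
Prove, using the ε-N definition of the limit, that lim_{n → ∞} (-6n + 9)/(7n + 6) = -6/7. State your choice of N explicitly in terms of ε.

Let ε > 0 be given. For n ≥ 1, |(-6n + 9)/(7n + 6) + 6/7| = |99|/(7(7n + 6)) = 99/(7(7n + 6)).
Since 7n + 6 ≥ 7n for n ≥ 1, this is ≤ 99/(7·7n) = (99/49)/n.
So |(-6n + 9)/(7n + 6) + 6/7| < ε whenever n > (99/49)/ε.
Take N = (99/49)/ε. If n > N then |(-6n + 9)/(7n + 6) + 6/7| ≤ (99/49)/n < ε.

N = (99/49)/ε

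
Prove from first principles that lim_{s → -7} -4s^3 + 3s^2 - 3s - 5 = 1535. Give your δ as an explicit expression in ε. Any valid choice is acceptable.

Let ε > 0. We want δ > 0 such that 0 < |s + 7| < δ implies |(-4s^3 + 3s^2 - 3s - 5) − 1535| < ε.
(-4s^3 + 3s^2 - 3s - 5) − 1535 = -4s^3 + 3s^2 - 3s - 1540 = (s + 7)(-4s^2 + 31s - 220).
So |(-4s^3 + 3s^2 - 3s - 5) − 1535| = |s + 7|·|-4s^2 + 31s - 220|.
Assume first that |s + 7| < 1, so |s| < 8. Then |-4s^2 + 31s - 220| ≤ 4·8^2 + 31·8 + 220 = 724.
Hence |(-4s^3 + 3s^2 - 3s - 5) − 1535| ≤ 724|s + 7| < ε provided |s + 7| < ε/724.
Take δ = min(1, ε/724). Then 0 < |s + 7| < δ gives both |s + 7| < 1 and |s + 7| < ε/724, so |(-4s^3 + 3s^2 - 3s - 5) − 1535| < ε.

δ = min(1, ε/724)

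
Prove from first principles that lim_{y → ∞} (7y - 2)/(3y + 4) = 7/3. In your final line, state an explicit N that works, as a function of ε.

N = (34/9)/ε

Fix ε > 0. We seek N > 0 such that y > N implies |(7y - 2)/(3y + 4) − (7/3)| < ε.
(7y - 2)/(3y + 4) − (7/3) = (3(7y - 2) − 7(3y + 4)) / (3(3y + 4)) = -34/(3(3y + 4)).
For y > 0 we have 3y + 4 > 3y, so |(7y - 2)/(3y + 4) − (7/3)| = 34/(3(3y + 4)) < 34/(3·3y) = (34/9)/y.
Thus |(7y - 2)/(3y + 4) − (7/3)| < ε whenever y > (34/9)/ε.
Take N = (34/9)/ε. If y > N then |(7y - 2)/(3y + 4) − (7/3)| < (34/9)/y < ε.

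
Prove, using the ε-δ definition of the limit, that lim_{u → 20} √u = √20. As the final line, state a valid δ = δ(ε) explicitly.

δ = min(20, √20·ε)

Suppose ε > 0. We want δ > 0 such that 0 < |u − 20| < δ implies |√u − √20| < ε.
Multiplying by the conjugate, |√u − √20| = |u − 20|/(√u + √20).
Restrict δ ≤ 20 so that |u − 20| < 20 forces u > 0, and then √u + √20 > √20.
Hence |√u − √20| < |u − 20|/√20, which is < ε once |u − 20| < √20·ε.
Take δ = min(20, √20·ε). If 0 < |u − 20| < δ then u > 0 and |√u − √20| < |u − 20|/√20 < ε.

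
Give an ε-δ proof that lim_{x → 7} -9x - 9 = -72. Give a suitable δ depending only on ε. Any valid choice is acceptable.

Let ε > 0. We need δ > 0 so that 0 < |x − 7| < δ implies |(-9x - 9) + 72| < ε.
Since (-9x - 9) + 72 = -9(x − 7), we have |(-9x - 9) + 72| = 9|x − 7|.
Thus it suffices that |x − 7| < ε/9.
Take δ = ε/9. If 0 < |x − 7| < δ then |(-9x - 9) + 72| = 9|x − 7| < 9·(ε/9) = ε.

δ = ε/9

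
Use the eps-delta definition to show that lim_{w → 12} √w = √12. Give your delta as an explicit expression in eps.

Suppose eps > 0. We want delta > 0 such that 0 < |w − 12| < delta implies |√w − √12| < eps.
Rationalise: √w − √12 = (w − 12)/(√w + √12), so |√w − √12| = |w − 12|/(√w + √12).
Restrict delta ≤ 12 so that |w − 12| < 12 forces w > 0, and then √w + √12 > √12.
Hence |√w − √12| < |w − 12|/√12, which is < eps once |w − 12| < √12·eps.
Take delta = min(12, √12·eps). If 0 < |w − 12| < delta then w > 0 and |√w − √12| < |w − 12|/√12 < eps.

delta = min(12, √12·eps)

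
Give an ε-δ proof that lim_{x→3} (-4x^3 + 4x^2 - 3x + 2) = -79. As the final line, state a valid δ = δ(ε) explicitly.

δ = min(2, ε/167)

Let ε > 0. We want δ > 0 such that 0 < |x − 3| < δ implies |(-4x^3 + 4x^2 - 3x + 2) + 79| < ε.
(-4x^3 + 4x^2 - 3x + 2) + 79 = -4x^3 + 4x^2 - 3x + 81 = (x − 3)(-4x^2 - 8x - 27).
So |(-4x^3 + 4x^2 - 3x + 2) + 79| = |x − 3|·|-4x^2 - 8x - 27|.
Require δ ≤ 2. Then |x − 3| < 2 gives |x| < 5, and by the triangle inequality |-4x^2 - 8x - 27| ≤ 4·5^2 + 8·5 + 27 = 167.
Hence |(-4x^3 + 4x^2 - 3x + 2) + 79| ≤ 167|x − 3| < ε provided |x − 3| < ε/167.
Take δ = min(2, ε/167). Then 0 < |x − 3| < δ gives both |x − 3| < 2 and |x − 3| < ε/167, so |(-4x^3 + 4x^2 - 3x + 2) + 79| < ε.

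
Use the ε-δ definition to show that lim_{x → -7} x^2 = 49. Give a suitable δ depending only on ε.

δ = min(1, ε/15)

Suppose ε > 0. We seek δ > 0 with 0 < |x + 7| < δ ⇒ |x^2 − 49| < ε.
Factor: x^2 − 49 = (x + 7)(x - 7), so |x^2 − 49| = |x + 7|·|x - 7|.
Restrict δ ≤ 1. Then |x + 7| < 1 gives |x| < 8, so by the triangle inequality |x - 7| ≤ 8 + 7 = 15.
Hence |x^2 − 49| ≤ 15|x + 7|, which is < ε once |x + 7| < ε/15.
Take δ = min(1, ε/15). If 0 < |x + 7| < δ then both bounds hold and |x^2 − 49| ≤ 15|x + 7| < 15·(ε/15) = ε.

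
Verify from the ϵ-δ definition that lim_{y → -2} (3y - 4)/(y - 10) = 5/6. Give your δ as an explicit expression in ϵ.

Let ϵ > 0. We want δ > 0 with 0 < |y + 2| < δ ⇒ |(3y - 4)/(y - 10) − (5/6)| < ϵ.
Combining over a common denominator, (3y - 4)/(y - 10) − (5/6) = [(3y - 4)·(-12) − (-10)·(y - 10)] / [(-12)·(y - 10)] = -26(y + 2) / ((-12)(y - 10)).
So |(3y - 4)/(y - 10) − (5/6)| = 26|y + 2| / (12·|y − 10|).
Require δ ≤ 6, so |y − 10| ≥ |-12| − |y + 2| > 12 − 6 = 6.
Hence |(3y - 4)/(y - 10) − (5/6)| < 26|y + 2|/(12·6) = (13/36)|y + 2|, which is < ϵ once |y + 2| < (36/13)ϵ.
Take δ = min(6, (36/13)ϵ). Then 0 < |y + 2| < δ forces both bounds, so |(3y - 4)/(y - 10) − (5/6)| < ϵ.

δ = min(6, (36/13)ϵ)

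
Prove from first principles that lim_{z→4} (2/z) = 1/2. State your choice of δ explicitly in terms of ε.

Let ε > 0. We seek δ > 0 such that 0 < |z − 4| < δ implies |2/z − (1/2)| < ε.
|2/z − (1/2)| = 2·|4 − z|/(4·|z|) = 2|z − 4|/(4|z|).
Require δ ≤ 2 so that |z| > 4 − 2 = 2, hence 4|z| > 8.
Then |2/z − (1/2)| < 2|z − 4|/8, which is < ε when |z − 4| < 4ε.
Take δ = min(2, 4ε). Then 0 < |z − 4| < δ gives both |z − 4| < 2 and |z − 4| < 4ε, so |2/z − (1/2)| < ε.

δ = min(2, 4ε)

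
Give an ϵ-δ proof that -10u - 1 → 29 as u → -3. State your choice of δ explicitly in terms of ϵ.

Let ϵ > 0 be given. We need δ > 0 so that 0 < |u + 3| < δ implies |(-10u - 1) − 29| < ϵ.
|(-10u - 1) − 29| = |-10u - 30| = 10|u + 3|.
So 10|u + 3| < ϵ exactly when |u + 3| < ϵ/10.
Take δ = ϵ/10. If 0 < |u + 3| < δ then |(-10u - 1) − 29| = 10|u + 3| < 10·(ϵ/10) = ϵ.

δ = ϵ/10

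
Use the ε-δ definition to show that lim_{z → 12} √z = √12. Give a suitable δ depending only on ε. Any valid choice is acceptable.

δ = min(12, √12·ε)

Fix ε > 0. We want δ > 0 such that 0 < |z − 12| < δ implies |√z − √12| < ε.
Rationalise: √z − √12 = (z − 12)/(√z + √12), so |√z − √12| = |z − 12|/(√z + √12).
Restrict δ ≤ 12 so that |z − 12| < 12 forces z > 0, and then √z + √12 > √12.
Hence |√z − √12| < |z − 12|/√12, which is < ε once |z − 12| < √12·ε.
Take δ = min(12, √12·ε). If 0 < |z − 12| < δ then z > 0 and |√z − √12| < |z − 12|/√12 < ε.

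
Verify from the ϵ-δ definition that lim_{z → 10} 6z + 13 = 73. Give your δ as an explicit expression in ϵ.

δ = ϵ/6

Suppose ϵ > 0. We need δ > 0 so that 0 < |z − 10| < δ implies |(6z + 13) − 73| < ϵ.
|(6z + 13) − 73| = |6z - 60| = 6|z − 10|.
Thus it suffices that |z − 10| < ϵ/6.
Take δ = ϵ/6. If 0 < |z − 10| < δ then |(6z + 13) − 73| = 6|z − 10| < 6·(ϵ/6) = ϵ.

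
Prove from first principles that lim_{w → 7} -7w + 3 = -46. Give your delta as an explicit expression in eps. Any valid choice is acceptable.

delta = eps/7

Let eps > 0. We need delta > 0 so that 0 < |w − 7| < delta implies |(-7w + 3) + 46| < eps.
Since (-7w + 3) + 46 = -7(w − 7), we have |(-7w + 3) + 46| = 7|w − 7|.
So 7|w − 7| < eps exactly when |w − 7| < eps/7.
Take delta = eps/7. If 0 < |w − 7| < delta then |(-7w + 3) + 46| = 7|w − 7| < 7·(eps/7) = eps.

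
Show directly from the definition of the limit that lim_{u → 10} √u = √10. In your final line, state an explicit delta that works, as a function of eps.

Suppose eps > 0. We want delta > 0 such that 0 < |u − 10| < delta implies |√u − √10| < eps.
Multiplying by the conjugate, |√u − √10| = |u − 10|/(√u + √10).
Restrict delta ≤ 10 so that |u − 10| < 10 forces u > 0, and then √u + √10 > √10.
Hence |√u − √10| < |u − 10|/√10, which is < eps once |u − 10| < √10·eps.
Take delta = min(10, √10·eps). If 0 < |u − 10| < delta then u > 0 and |√u − √10| < |u − 10|/√10 < eps.

delta = min(10, √10·eps)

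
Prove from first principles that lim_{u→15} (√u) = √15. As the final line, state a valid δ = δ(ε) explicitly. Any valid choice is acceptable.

δ = min(15, √15·ε)

Let ε > 0 be given. We want δ > 0 such that 0 < |u − 15| < δ implies |√u − √15| < ε.
Multiplying by the conjugate, |√u − √15| = |u − 15|/(√u + √15).
Restrict δ ≤ 15 so that |u − 15| < 15 forces u > 0, and then √u + √15 > √15.
Hence |√u − √15| < |u − 15|/√15, which is < ε once |u − 15| < √15·ε.
Take δ = min(15, √15·ε). If 0 < |u − 15| < δ then u > 0 and |√u − √15| < |u − 15|/√15 < ε.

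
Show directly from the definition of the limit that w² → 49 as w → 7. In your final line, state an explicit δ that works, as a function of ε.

δ = min(2, ε/16)

Suppose ε > 0. We seek δ > 0 with 0 < |w − 7| < δ ⇒ |w² − 49| < ε.
Factor: w² − 49 = (w − 7)(w + 7), so |w² − 49| = |w − 7|·|w + 7|.
Impose δ ≤ 2 so that |w| < 9; then |w + 7| ≤ 16.
Hence |w² − 49| ≤ 16|w − 7|, which is < ε once |w − 7| < ε/16.
Take δ = min(2, ε/16). If 0 < |w − 7| < δ then both bounds hold and |w² − 49| ≤ 16|w − 7| < 16·(ε/16) = ε.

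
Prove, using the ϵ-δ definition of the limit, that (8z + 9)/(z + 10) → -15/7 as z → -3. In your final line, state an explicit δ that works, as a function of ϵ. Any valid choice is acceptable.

δ = min(7/2, (49/142)ϵ)

Fix ϵ > 0. We want δ > 0 with 0 < |z + 3| < δ ⇒ |(8z + 9)/(z + 10) + 15/7| < ϵ.
Combining over a common denominator, (8z + 9)/(z + 10) + 15/7 = [(8z + 9)·7 − (-15)·(z + 10)] / [7·(z + 10)] = 71(z + 3) / (7(z + 10)).
So |(8z + 9)/(z + 10) + 15/7| = 71|z + 3| / (7·|z + 10|).
Require δ ≤ 7/2, so |z + 10| ≥ |7| − |z + 3| > 7 − 7/2 = 7/2.
Hence |(8z + 9)/(z + 10) + 15/7| < 71|z + 3|/(7·(7/2)) = (142/49)|z + 3|, which is < ϵ once |z + 3| < (49/142)ϵ.
Take δ = min(7/2, (49/142)ϵ). Then 0 < |z + 3| < δ forces both bounds, so |(8z + 9)/(z + 10) + 15/7| < ϵ.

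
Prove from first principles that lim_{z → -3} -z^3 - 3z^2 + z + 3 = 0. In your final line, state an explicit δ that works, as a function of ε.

δ = min(2, ε/26)

Let ε > 0. We want δ > 0 such that 0 < |z + 3| < δ implies |(-z^3 - 3z^2 + z + 3)| < ε.
(-z^3 - 3z^2 + z + 3) = -z^3 - 3z^2 + z + 3 = (z + 3)(-z^2 + 1).
So |(-z^3 - 3z^2 + z + 3)| = |z + 3|·|-z^2 + 1|.
Require δ ≤ 2. Then |z + 3| < 2 gives |z| < 5, and by the triangle inequality |-z^2 + 1| ≤ 5^2 + 1 = 26.
Hence |(-z^3 - 3z^2 + z + 3)| ≤ 26|z + 3| < ε provided |z + 3| < ε/26.
Choosing δ = min(2, ε/26) ensures both conditions, hence |(-z^3 - 3z^2 + z + 3)| < ε.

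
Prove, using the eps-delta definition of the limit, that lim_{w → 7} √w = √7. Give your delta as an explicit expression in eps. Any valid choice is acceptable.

Let eps > 0. We want delta > 0 such that 0 < |w − 7| < delta implies |√w − √7| < eps.
Multiplying by the conjugate, |√w − √7| = |w − 7|/(√w + √7).
Restrict delta ≤ 7 so that |w − 7| < 7 forces w > 0, and then √w + √7 > √7.
Hence |√w − √7| < |w − 7|/√7, which is < eps once |w − 7| < √7·eps.
Take delta = min(7, √7·eps). If 0 < |w − 7| < delta then w > 0 and |√w − √7| < |w − 7|/√7 < eps.

delta = min(7, √7·eps)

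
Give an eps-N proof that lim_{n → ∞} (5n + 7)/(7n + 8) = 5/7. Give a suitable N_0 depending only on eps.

Let eps > 0 be given. For n ≥ 1, |(5n + 7)/(7n + 8) − (5/7)| = |9|/(7(7n + 8)) = 9/(7(7n + 8)).
Since 7n + 8 ≥ 7n for n ≥ 1, this is ≤ 9/(7·7n) = (9/49)/n.
So |(5n + 7)/(7n + 8) − (5/7)| < eps whenever n > (9/49)/eps.
Take N_0 = (9/49)/eps. If n > N_0 then |(5n + 7)/(7n + 8) − (5/7)| ≤ (9/49)/n < eps.

N_0 = (9/49)/eps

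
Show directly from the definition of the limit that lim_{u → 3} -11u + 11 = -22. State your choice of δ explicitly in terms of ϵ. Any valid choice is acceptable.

δ = ϵ/11

Suppose ϵ > 0. We need δ > 0 so that 0 < |u − 3| < δ implies |(-11u + 11) + 22| < ϵ.
|(-11u + 11) + 22| = |-11u + 33| = 11|u − 3|.
Thus it suffices that |u − 3| < ϵ/11.
Choosing δ = ϵ/11 gives |(-11u + 11) + 22| = 11|u − 3| < ϵ whenever |u − 3| < δ.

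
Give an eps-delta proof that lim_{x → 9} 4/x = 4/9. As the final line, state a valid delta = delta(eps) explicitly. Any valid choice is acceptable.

delta = min(9/2, (81/8)eps)

Fix eps > 0. We seek delta > 0 such that 0 < |x − 9| < delta implies |4/x − (4/9)| < eps.
|4/x − (4/9)| = 4·|9 − x|/(9·|x|) = 4|x − 9|/(9|x|).
Restrict delta ≤ 9/2. Then |x − 9| < 9/2 gives |x| > 9/2, so 9|x| > 81/2.
Then |4/x − (4/9)| < 4|x − 9|/(81/2), which is < eps when |x − 9| < (81/8)eps.
Take delta = min(9/2, (81/8)eps). Then 0 < |x − 9| < delta gives both |x − 9| < 9/2 and |x − 9| < (81/8)eps, so |4/x − (4/9)| < eps.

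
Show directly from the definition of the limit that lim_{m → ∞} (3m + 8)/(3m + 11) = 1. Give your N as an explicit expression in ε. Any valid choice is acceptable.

Let ε > 0. For m ≥ 1, |(3m + 8)/(3m + 11) − 1| = |-9|/(3(3m + 11)) = 9/(3(3m + 11)).
Since 3m + 11 ≥ 3m for m ≥ 1, this is ≤ 9/(3·3m) = 1/m.
So |(3m + 8)/(3m + 11) − 1| < ε whenever m > 1/ε.
Take N = 1/ε. If m > N then |(3m + 8)/(3m + 11) − 1| ≤ 1/m < ε.

N = 1/ε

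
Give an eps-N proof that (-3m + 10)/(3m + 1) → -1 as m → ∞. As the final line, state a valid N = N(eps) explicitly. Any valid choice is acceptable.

N = (11/3)/eps

Suppose eps > 0. For m ≥ 1, |(-3m + 10)/(3m + 1) + 1| = |33|/(3(3m + 1)) = 33/(3(3m + 1)).
Since 3m + 1 ≥ 3m for m ≥ 1, this is ≤ 33/(3·3m) = (11/3)/m.
So |(-3m + 10)/(3m + 1) + 1| < eps whenever m > (11/3)/eps.
Take N = (11/3)/eps. If m > N then |(-3m + 10)/(3m + 1) + 1| ≤ (11/3)/m < eps.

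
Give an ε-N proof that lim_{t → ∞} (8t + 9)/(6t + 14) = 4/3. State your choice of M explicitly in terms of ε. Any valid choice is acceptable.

Let ε > 0 be given. We seek M > 0 such that t > M implies |(8t + 9)/(6t + 14) − (4/3)| < ε.
(8t + 9)/(6t + 14) − (4/3) = (6(8t + 9) − 8(6t + 14)) / (6(6t + 14)) = -58/(6(6t + 14)).
For t > 0 we have 6t + 14 > 6t, so |(8t + 9)/(6t + 14) − (4/3)| = 58/(6(6t + 14)) < 58/(6·6t) = (29/18)/t.
Thus |(8t + 9)/(6t + 14) − (4/3)| < ε whenever t > (29/18)/ε.
Take M = (29/18)/ε. If t > M then |(8t + 9)/(6t + 14) − (4/3)| < (29/18)/t < ε.

M = (29/18)/ε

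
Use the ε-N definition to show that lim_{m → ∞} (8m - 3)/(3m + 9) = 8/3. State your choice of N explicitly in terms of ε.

Fix ε > 0. For m ≥ 1, |(8m - 3)/(3m + 9) − (8/3)| = |-81|/(3(3m + 9)) = 81/(3(3m + 9)).
Since 3m + 9 ≥ 3m for m ≥ 1, this is ≤ 81/(3·3m) = 9/m.
So |(8m - 3)/(3m + 9) − (8/3)| < ε whenever m > 9/ε.
Take N = 9/ε. If m > N then |(8m - 3)/(3m + 9) − (8/3)| ≤ 9/m < ε.

N = 9/ε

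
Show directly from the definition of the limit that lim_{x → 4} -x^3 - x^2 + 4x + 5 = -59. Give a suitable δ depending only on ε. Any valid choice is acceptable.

Let ε > 0 be given. We want δ > 0 such that 0 < |x − 4| < δ implies |(-x^3 - x^2 + 4x + 5) + 59| < ε.
(-x^3 - x^2 + 4x + 5) + 59 = -x^3 - x^2 + 4x + 64 = (x − 4)(-x^2 - 5x - 16).
So |(-x^3 - x^2 + 4x + 5) + 59| = |x − 4|·|-x^2 - 5x - 16|.
Assume first that |x − 4| < 2, so |x| < 6. Then |-x^2 - 5x - 16| ≤ 6^2 + 5·6 + 16 = 82.
Hence |(-x^3 - x^2 + 4x + 5) + 59| ≤ 82|x − 4| < ε provided |x − 4| < ε/82.
Take δ = min(2, ε/82). Then 0 < |x − 4| < δ gives both |x − 4| < 2 and |x − 4| < ε/82, so |(-x^3 - x^2 + 4x + 5) + 59| < ε.

δ = min(2, ε/82)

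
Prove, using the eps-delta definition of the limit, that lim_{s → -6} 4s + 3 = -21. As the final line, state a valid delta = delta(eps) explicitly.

delta = eps/4

Let eps > 0. We need delta > 0 so that 0 < |s + 6| < delta implies |(4s + 3) + 21| < eps.
Since (4s + 3) + 21 = 4(s + 6), we have |(4s + 3) + 21| = 4|s + 6|.
So 4|s + 6| < eps exactly when |s + 6| < eps/4.
Take delta = eps/4. If 0 < |s + 6| < delta then |(4s + 3) + 21| = 4|s + 6| < 4·(eps/4) = eps.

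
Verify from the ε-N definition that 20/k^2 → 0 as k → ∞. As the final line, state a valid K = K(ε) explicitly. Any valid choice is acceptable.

K = (20/ε)^{1/2}

Fix ε > 0. For k ≥ 1, |20/k^2 − 0| = 20/k^2.
20/k^2 < ε ⇔ k^2 > 20/ε ⇔ k > (20/ε)^{1/2}.
Take K = (20/ε)^{1/2}. Then k > K implies 20/k^2 < ε.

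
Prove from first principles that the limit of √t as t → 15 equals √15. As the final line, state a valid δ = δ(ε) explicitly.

δ = min(15, √15·ε)

Suppose ε > 0. We want δ > 0 such that 0 < |t − 15| < δ implies |√t − √15| < ε.
Rationalise: √t − √15 = (t − 15)/(√t + √15), so |√t − √15| = |t − 15|/(√t + √15).
Restrict δ ≤ 15 so that |t − 15| < 15 forces t > 0, and then √t + √15 > √15.
Hence |√t − √15| < |t − 15|/√15, which is < ε once |t − 15| < √15·ε.
Take δ = min(15, √15·ε). If 0 < |t − 15| < δ then t > 0 and |√t − √15| < |t − 15|/√15 < ε.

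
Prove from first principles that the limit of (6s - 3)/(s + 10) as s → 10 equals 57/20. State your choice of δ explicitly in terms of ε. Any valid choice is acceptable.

Let ε > 0. We want δ > 0 with 0 < |s − 10| < δ ⇒ |(6s - 3)/(s + 10) − (57/20)| < ε.
Combining over a common denominator, (6s - 3)/(s + 10) − (57/20) = [(6s - 3)·20 − 57·(s + 10)] / [20·(s + 10)] = 63(s − 10) / (20(s + 10)).
So |(6s - 3)/(s + 10) − (57/20)| = 63|s − 10| / (20·|s + 10|).
Restrict δ ≤ 10. Then |s − 10| < 10 gives |s + 10| = |(s − 10) + 20| ≥ 20 − 10 = 10.
Hence |(6s - 3)/(s + 10) − (57/20)| < 63|s − 10|/(20·10) = (63/200)|s − 10|, which is < ε once |s − 10| < (200/63)ε.
Take δ = min(10, (200/63)ε). Then 0 < |s − 10| < δ forces both bounds, so |(6s - 3)/(s + 10) − (57/20)| < ε.

δ = min(10, (200/63)ε)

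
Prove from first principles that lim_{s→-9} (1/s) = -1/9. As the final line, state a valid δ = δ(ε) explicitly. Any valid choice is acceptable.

Let ε > 0. We seek δ > 0 such that 0 < |s + 9| < δ implies |1/s + 1/9| < ε.
|1/s + 1/9| = |-9 − s|/(9·|s|) = |s + 9|/(9|s|).
Require δ ≤ 9/2 so that |s| > 9 − 9/2 = 9/2, hence 9|s| > 81/2.
Then |1/s + 1/9| < |s + 9|/(81/2), which is < ε when |s + 9| < (81/2)ε.
Take δ = min(9/2, (81/2)ε). Then 0 < |s + 9| < δ gives both |s + 9| < 9/2 and |s + 9| < (81/2)ε, so |1/s + 1/9| < ε.

δ = min(9/2, (81/2)ε)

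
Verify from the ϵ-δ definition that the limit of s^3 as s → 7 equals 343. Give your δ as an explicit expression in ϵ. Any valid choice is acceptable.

Fix ϵ > 0. We seek δ > 0 with 0 < |s − 7| < δ ⇒ |s^3 − 343| < ϵ.
Factor: s^3 − 343 = (s − 7)(s^2 + 7s + 49), so |s^3 − 343| = |s − 7|·|s^2 + 7s + 49|.
Restrict δ ≤ 1. Then |s − 7| < 1 gives |s| < 8, so by the triangle inequality |s^2 + 7s + 49| ≤ 8^2 + 7·8 + 49 = 169.
Hence |s^3 − 343| ≤ 169|s − 7|, which is < ϵ once |s − 7| < ϵ/169.
Take δ = min(1, ϵ/169). If 0 < |s − 7| < δ then both bounds hold and |s^3 − 343| ≤ 169|s − 7| < 169·(ϵ/169) = ϵ.

δ = min(1, ϵ/169)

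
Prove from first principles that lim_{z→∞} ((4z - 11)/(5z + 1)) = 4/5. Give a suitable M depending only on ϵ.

M = (59/25)/ϵ

Let ϵ > 0. We seek M > 0 such that z > M implies |(4z - 11)/(5z + 1) − (4/5)| < ϵ.
(4z - 11)/(5z + 1) − (4/5) = (5(4z - 11) − 4(5z + 1)) / (5(5z + 1)) = -59/(5(5z + 1)).
For z > 0 we have 5z + 1 > 5z, so |(4z - 11)/(5z + 1) − (4/5)| = 59/(5(5z + 1)) < 59/(5·5z) = (59/25)/z.
Thus |(4z - 11)/(5z + 1) − (4/5)| < ϵ whenever z > (59/25)/ϵ.
Take M = (59/25)/ϵ. If z > M then |(4z - 11)/(5z + 1) − (4/5)| < (59/25)/z < ϵ.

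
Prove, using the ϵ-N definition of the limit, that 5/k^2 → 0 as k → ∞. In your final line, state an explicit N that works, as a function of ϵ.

N = (5/ϵ)^{1/2}

Let ϵ > 0. For k ≥ 1, |5/k^2 − 0| = 5/k^2.
5/k^2 < ϵ ⇔ k^2 > 5/ϵ ⇔ k > (5/ϵ)^{1/2}.
Take N = (5/ϵ)^{1/2}. Then k > N implies 5/k^2 < ϵ.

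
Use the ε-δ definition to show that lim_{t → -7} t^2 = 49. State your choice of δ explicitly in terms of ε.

δ = min(1, ε/15)

Let ε > 0. We seek δ > 0 with 0 < |t + 7| < δ ⇒ |t^2 − 49| < ε.
Factor: t^2 − 49 = (t + 7)(t - 7), so |t^2 − 49| = |t + 7|·|t - 7|.
Restrict δ ≤ 1. Then |t + 7| < 1 gives |t| < 8, so by the triangle inequality |t - 7| ≤ 8 + 7 = 15.
Hence |t^2 − 49| ≤ 15|t + 7|, which is < ε once |t + 7| < ε/15.
Take δ = min(1, ε/15). If 0 < |t + 7| < δ then both bounds hold and |t^2 − 49| ≤ 15|t + 7| < 15·(ε/15) = ε.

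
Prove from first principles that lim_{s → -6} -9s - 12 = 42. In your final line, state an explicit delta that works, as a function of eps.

Let eps > 0 be given. We need delta > 0 so that 0 < |s + 6| < delta implies |(-9s - 12) − 42| < eps.
|(-9s - 12) − 42| = |-9s - 54| = 9|s + 6|.
Thus it suffices that |s + 6| < eps/9.
Choosing delta = eps/9 gives |(-9s - 12) − 42| = 9|s + 6| < eps whenever |s + 6| < delta.

delta = eps/9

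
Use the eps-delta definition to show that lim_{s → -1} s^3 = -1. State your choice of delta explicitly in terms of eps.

delta = min(2, eps/13)

Suppose eps > 0. We seek delta > 0 with 0 < |s + 1| < delta ⇒ |s^3 + 1| < eps.
Factor: s^3 + 1 = (s + 1)(s^2 - s + 1), so |s^3 + 1| = |s + 1|·|s^2 - s + 1|.
Restrict delta ≤ 2. Then |s + 1| < 2 gives |s| < 3, so by the triangle inequality |s^2 - s + 1| ≤ 3^2 + 3 + 1 = 13.
Hence |s^3 + 1| ≤ 13|s + 1|, which is < eps once |s + 1| < eps/13.
Take delta = min(2, eps/13). If 0 < |s + 1| < delta then both bounds hold and |s^3 + 1| ≤ 13|s + 1| < 13·(eps/13) = eps.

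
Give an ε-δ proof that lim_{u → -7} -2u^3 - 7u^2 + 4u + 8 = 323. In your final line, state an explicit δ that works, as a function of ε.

δ = min(1, ε/229)

Suppose ε > 0. We want δ > 0 such that 0 < |u + 7| < δ implies |(-2u^3 - 7u^2 + 4u + 8) − 323| < ε.
(-2u^3 - 7u^2 + 4u + 8) − 323 = -2u^3 - 7u^2 + 4u - 315 = (u + 7)(-2u^2 + 7u - 45).
So |(-2u^3 - 7u^2 + 4u + 8) − 323| = |u + 7|·|-2u^2 + 7u - 45|.
Assume first that |u + 7| < 1, so |u| < 8. Then |-2u^2 + 7u - 45| ≤ 2·8^2 + 7·8 + 45 = 229.
Hence |(-2u^3 - 7u^2 + 4u + 8) − 323| ≤ 229|u + 7| < ε provided |u + 7| < ε/229.
Choosing δ = min(1, ε/229) ensures both conditions, hence |(-2u^3 - 7u^2 + 4u + 8) − 323| < ε.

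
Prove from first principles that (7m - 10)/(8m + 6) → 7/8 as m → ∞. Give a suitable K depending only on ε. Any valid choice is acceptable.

Fix ε > 0. For m ≥ 1, |(7m - 10)/(8m + 6) − (7/8)| = |-122|/(8(8m + 6)) = 122/(8(8m + 6)).
Since 8m + 6 ≥ 8m for m ≥ 1, this is ≤ 122/(8·8m) = (61/32)/m.
So |(7m - 10)/(8m + 6) − (7/8)| < ε whenever m > (61/32)/ε.
Take K = (61/32)/ε. If m > K then |(7m - 10)/(8m + 6) − (7/8)| ≤ (61/32)/m < ε.

K = (61/32)/ε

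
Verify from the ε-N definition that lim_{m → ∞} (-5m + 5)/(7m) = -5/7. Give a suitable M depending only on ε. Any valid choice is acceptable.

Fix ε > 0. For m ≥ 1, |(-5m + 5)/(7m) + 5/7| = |35|/(7(7m)) = 35/(7(7m)).
Since 7m ≥ 7m for m ≥ 1, this is ≤ 35/(7·7m) = (5/7)/m.
So |(-5m + 5)/(7m) + 5/7| < ε whenever m > (5/7)/ε.
Take M = (5/7)/ε. If m > M then |(-5m + 5)/(7m) + 5/7| ≤ (5/7)/m < ε.

M = (5/7)/ε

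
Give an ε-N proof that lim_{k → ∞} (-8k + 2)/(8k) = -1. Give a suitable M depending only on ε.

M = (1/4)/ε

Let ε > 0 be given. For k ≥ 1, |(-8k + 2)/(8k) + 1| = |16|/(8(8k)) = 16/(8(8k)).
Since 8k ≥ 8k for k ≥ 1, this is ≤ 16/(8·8k) = (1/4)/k.
So |(-8k + 2)/(8k) + 1| < ε whenever k > (1/4)/ε.
Take M = (1/4)/ε. If k > M then |(-8k + 2)/(8k) + 1| ≤ (1/4)/k < ε.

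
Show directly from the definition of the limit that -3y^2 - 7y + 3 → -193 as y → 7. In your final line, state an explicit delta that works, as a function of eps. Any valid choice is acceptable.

delta = min(2, eps/55)

Fix eps > 0. We want delta > 0 such that 0 < |y − 7| < delta implies |(-3y^2 - 7y + 3) + 193| < eps.
(-3y^2 - 7y + 3) + 193 = -3y^2 - 7y + 196 = (y − 7)(-3y - 28).
So |(-3y^2 - 7y + 3) + 193| = |y − 7|·|-3y - 28|.
Assume first that |y − 7| < 2, so |y| < 9. Then |-3y - 28| ≤ 3·9 + 28 = 55.
Hence |(-3y^2 - 7y + 3) + 193| ≤ 55|y − 7| < eps provided |y − 7| < eps/55.
Choosing delta = min(2, eps/55) ensures both conditions, hence |(-3y^2 - 7y + 3) + 193| < eps.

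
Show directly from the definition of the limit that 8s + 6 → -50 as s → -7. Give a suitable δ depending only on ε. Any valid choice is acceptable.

δ = ε/8

Fix ε > 0. We need δ > 0 so that 0 < |s + 7| < δ implies |(8s + 6) + 50| < ε.
Since (8s + 6) + 50 = 8(s + 7), we have |(8s + 6) + 50| = 8|s + 7|.
So 8|s + 7| < ε exactly when |s + 7| < ε/8.
Take δ = ε/8. If 0 < |s + 7| < δ then |(8s + 6) + 50| = 8|s + 7| < 8·(ε/8) = ε.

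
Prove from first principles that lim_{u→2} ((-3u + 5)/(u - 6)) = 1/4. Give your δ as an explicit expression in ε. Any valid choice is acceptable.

δ = min(2, (8/13)ε)

Suppose ε > 0. We want δ > 0 with 0 < |u − 2| < δ ⇒ |(-3u + 5)/(u - 6) − (1/4)| < ε.
Combining over a common denominator, (-3u + 5)/(u - 6) − (1/4) = [(-3u + 5)·(-4) − (-1)·(u - 6)] / [(-4)·(u - 6)] = 13(u − 2) / ((-4)(u - 6)).
So |(-3u + 5)/(u - 6) − (1/4)| = 13|u − 2| / (4·|u − 6|).
Restrict δ ≤ 2. Then |u − 2| < 2 gives |u − 6| = |(u − 2) + (-4)| ≥ 4 − 2 = 2.
Hence |(-3u + 5)/(u - 6) − (1/4)| < 13|u − 2|/(4·2) = (13/8)|u − 2|, which is < ε once |u − 2| < (8/13)ε.
Take δ = min(2, (8/13)ε). Then 0 < |u − 2| < δ forces both bounds, so |(-3u + 5)/(u - 6) − (1/4)| < ε.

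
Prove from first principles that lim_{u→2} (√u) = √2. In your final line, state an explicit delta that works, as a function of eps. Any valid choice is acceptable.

delta = min(2, √2·eps)

Fix eps > 0. We want delta > 0 such that 0 < |u − 2| < delta implies |√u − √2| < eps.
Rationalise: √u − √2 = (u − 2)/(√u + √2), so |√u − √2| = |u − 2|/(√u + √2).
Restrict delta ≤ 2 so that |u − 2| < 2 forces u > 0, and then √u + √2 > √2.
Hence |√u − √2| < |u − 2|/√2, which is < eps once |u − 2| < √2·eps.
Take delta = min(2, √2·eps). If 0 < |u − 2| < delta then u > 0 and |√u − √2| < |u − 2|/√2 < eps.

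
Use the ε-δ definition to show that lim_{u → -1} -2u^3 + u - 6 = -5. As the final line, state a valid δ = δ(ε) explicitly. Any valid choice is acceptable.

Suppose ε > 0. We want δ > 0 such that 0 < |u + 1| < δ implies |(-2u^3 + u - 6) + 5| < ε.
(-2u^3 + u - 6) + 5 = -2u^3 + u - 1 = (u + 1)(-2u^2 + 2u - 1).
So |(-2u^3 + u - 6) + 5| = |u + 1|·|-2u^2 + 2u - 1|.
Assume first that |u + 1| < 2, so |u| < 3. Then |-2u^2 + 2u - 1| ≤ 2·3^2 + 2·3 + 1 = 25.
Hence |(-2u^3 + u - 6) + 5| ≤ 25|u + 1| < ε provided |u + 1| < ε/25.
Choosing δ = min(2, ε/25) ensures both conditions, hence |(-2u^3 + u - 6) + 5| < ε.

δ = min(2, ε/25)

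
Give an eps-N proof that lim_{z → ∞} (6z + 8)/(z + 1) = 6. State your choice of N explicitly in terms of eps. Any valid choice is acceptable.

Suppose eps > 0. We seek N > 0 such that z > N implies |(6z + 8)/(z + 1) − 6| < eps.
(6z + 8)/(z + 1) − 6 = ((6z + 8) − 6(z + 1)) / ((z + 1)) = 2/((z + 1)).
For z > 0 we have z + 1 > z, so |(6z + 8)/(z + 1) − 6| = 2/((z + 1)) < 2/(z) = 2/z.
Thus |(6z + 8)/(z + 1) − 6| < eps whenever z > 2/eps.
Take N = 2/eps. If z > N then |(6z + 8)/(z + 1) − 6| < 2/z < eps.

N = 2/eps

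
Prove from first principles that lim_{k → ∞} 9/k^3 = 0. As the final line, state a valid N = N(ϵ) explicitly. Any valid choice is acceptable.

Let ϵ > 0 be given. For k ≥ 1, |9/k^3 − 0| = 9/k^3.
9/k^3 < ϵ ⇔ k^3 > 9/ϵ ⇔ k > (9/ϵ)^{1/3}.
Take N = (9/ϵ)^{1/3}. Then k > N implies 9/k^3 < ϵ.

N = (9/ϵ)^{1/3}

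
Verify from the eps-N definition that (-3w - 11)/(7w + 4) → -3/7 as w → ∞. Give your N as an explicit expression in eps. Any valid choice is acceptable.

Fix eps > 0. We seek N > 0 such that w > N implies |(-3w - 11)/(7w + 4) + 3/7| < eps.
(-3w - 11)/(7w + 4) + 3/7 = (7(-3w - 11) − (-3)(7w + 4)) / (7(7w + 4)) = -65/(7(7w + 4)).
For w > 0 we have 7w + 4 > 7w, so |(-3w - 11)/(7w + 4) + 3/7| = 65/(7(7w + 4)) < 65/(7·7w) = (65/49)/w.
Thus |(-3w - 11)/(7w + 4) + 3/7| < eps whenever w > (65/49)/eps.
Take N = (65/49)/eps. If w > N then |(-3w - 11)/(7w + 4) + 3/7| < (65/49)/w < eps.

N = (65/49)/eps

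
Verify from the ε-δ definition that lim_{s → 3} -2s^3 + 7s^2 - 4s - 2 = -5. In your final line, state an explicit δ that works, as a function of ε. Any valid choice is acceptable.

Suppose ε > 0. We want δ > 0 such that 0 < |s − 3| < δ implies |(-2s^3 + 7s^2 - 4s - 2) + 5| < ε.
(-2s^3 + 7s^2 - 4s - 2) + 5 = -2s^3 + 7s^2 - 4s + 3 = (s − 3)(-2s^2 + s - 1).
So |(-2s^3 + 7s^2 - 4s - 2) + 5| = |s − 3|·|-2s^2 + s - 1|.
Assume first that |s − 3| < 2, so |s| < 5. Then |-2s^2 + s - 1| ≤ 2·5^2 + 5 + 1 = 56.
Hence |(-2s^3 + 7s^2 - 4s - 2) + 5| ≤ 56|s − 3| < ε provided |s − 3| < ε/56.
Take δ = min(2, ε/56). Then 0 < |s − 3| < δ gives both |s − 3| < 2 and |s − 3| < ε/56, so |(-2s^3 + 7s^2 - 4s - 2) + 5| < ε.

δ = min(2, ε/56)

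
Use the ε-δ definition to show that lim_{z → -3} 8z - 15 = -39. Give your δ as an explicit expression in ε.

δ = ε/8

Suppose ε > 0. We need δ > 0 so that 0 < |z + 3| < δ implies |(8z - 15) + 39| < ε.
Since (8z - 15) + 39 = 8(z + 3), we have |(8z - 15) + 39| = 8|z + 3|.
So 8|z + 3| < ε exactly when |z + 3| < ε/8.
Choosing δ = ε/8 gives |(8z - 15) + 39| = 8|z + 3| < ε whenever |z + 3| < δ.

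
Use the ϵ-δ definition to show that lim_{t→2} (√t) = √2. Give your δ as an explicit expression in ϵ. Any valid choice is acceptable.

Let ϵ > 0 be given. We want δ > 0 such that 0 < |t − 2| < δ implies |√t − √2| < ϵ.
Rationalise: √t − √2 = (t − 2)/(√t + √2), so |√t − √2| = |t − 2|/(√t + √2).
Restrict δ ≤ 2 so that |t − 2| < 2 forces t > 0, and then √t + √2 > √2.
Hence |√t − √2| < |t − 2|/√2, which is < ϵ once |t − 2| < √2·ϵ.
Take δ = min(2, √2·ϵ). If 0 < |t − 2| < δ then t > 0 and |√t − √2| < |t − 2|/√2 < ϵ.

δ = min(2, √2·ϵ)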